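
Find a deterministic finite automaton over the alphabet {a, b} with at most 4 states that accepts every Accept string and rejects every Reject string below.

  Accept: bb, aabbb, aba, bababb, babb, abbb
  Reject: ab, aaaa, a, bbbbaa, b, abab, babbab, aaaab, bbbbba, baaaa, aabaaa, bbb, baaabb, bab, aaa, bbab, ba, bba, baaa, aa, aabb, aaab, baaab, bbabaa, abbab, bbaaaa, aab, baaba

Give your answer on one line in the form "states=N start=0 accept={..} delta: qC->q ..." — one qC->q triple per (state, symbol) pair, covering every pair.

Grow the machine one transition at a time. Run the examples from 0; the earliest place one falls off (shortest prefix, ties alphabetical) gets sent to the lowest-numbered state that keeps every Accept/Reject pair distinguishable — a pair clashes when both reach the same state with identical unread suffix — and to a fresh state only if none does.
a: 0a undefined. 0a->0: no, bb/aabb meet in 0 with "bb" left. Open state 1: 0a->1.
b: 0b undefined. 0b->0: no, bb/b meet in 0. 0b->1: no, bb/ab meet in 1 with "b" left. Open state 2: 0b->2.
aa: 1a undefined. 1a->0: no, bb/aabb meet in 2 with "b" left. 1a->1: ok.
ab: 1b undefined. 1b->0: no, aba/aaaa meet in 1. 1b->1: no, aabbb/ab meet in 1. 1b->2: no, bb/aabb meet in 2 with "b" left. Open state 3: 1b->3.
ba: 2a undefined. 2a->0: no, aba/baaba meet in 3 with "a" left. 2a->1: no, aba/baaba meet in 3 with "a" left. 2a->2: no, bb/bab meet in 2 with "b" left. 2a->3: ok.
bb: 2b undefined. 2b->0: ok.
aba: 3a undefined. 3a->0: ok.
abb: 3b undefined. 3b->0: no, bb/babbab meet in 0. 3b->1: no, aabbb/ab meet in 3. 3b->2: ok.
All examples now run through 4 states with every (state, symbol) defined. Accept strings end in {0}, Reject strings end in {1,2,3}; accept={0}.

states=4 start=0 accept={0} delta: 0a->1 0b->2 1a->1 1b->3 2a->3 2b->0 3a->0 3b->2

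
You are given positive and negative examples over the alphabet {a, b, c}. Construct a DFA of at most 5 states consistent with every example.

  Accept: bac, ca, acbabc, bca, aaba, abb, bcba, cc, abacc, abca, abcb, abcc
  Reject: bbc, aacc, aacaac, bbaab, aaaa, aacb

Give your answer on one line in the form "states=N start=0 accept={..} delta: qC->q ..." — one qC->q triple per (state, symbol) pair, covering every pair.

Grow the machine one transition at a time. Run the examples from 0; the earliest place one falls off (shortest prefix, ties alphabetical) gets sent to the lowest-numbered state that keeps every Accept/Reject pair distinguishable — a pair clashes when both reach the same state with identical unread suffix — and to a fresh state only if none does.
a: 0a undefined. 0a->0: no, cc/aacc meet in 0 with "cc" left. Open state 1: 0a->1.
b: 0b undefined. 0b->0: ok.
c: 0c undefined. 0c->0: no, cc/bbc meet in 0. 0c->1: ok.
aa: 1a undefined. 1a->0: no, bac/aacc meet in 1 with "c" left. 1a->1: no, ca/bbc meet in 1. Open state 2: 1a->2.
ab: 1b undefined. 1b->0: no, bcba/bbc meet in 1. 1b->1: no, abb/bbc meet in 1. 1b->2: no, abb/bbaab meet in 2 with "b" left. Open state 3: 1b->3.
ac: 1c undefined. 1c->0: ok.
aaa: 2a undefined. 2a->0: ok.
aab: 2b undefined. 2b->0: no, bac/bbaab meet in 0. 2b->1: ok.
aac: 2c undefined. 2c->0: no, bac/aacaac meet in 0. 2c->1: no, bac/aacc meet in 0. 2c->2: no, bac/aacaac meet in 0. 2c->3: no, acbabc/aacc meet in 3 with "c" left. Open state 4: 2c->4.
aba: 3a undefined. 3a->0: ok.
abb: 3b undefined. 3b->0: ok.
abc: 3c undefined. 3c->0: no, abca/bbc meet in 1. 3c->1: no, acbabc/bbc meet in 1. 3c->2: no, abcb/bbc meet in 1. 3c->3: ok.
aaca: 4a undefined. 4a->0: no, bac/aacaac meet in 0. 4a->1: ok.
aacb: 4b undefined. 4b->0: no, bac/aacb meet in 0. 4b->1: ok.
aacc: 4c undefined. 4c->0: no, bac/aacc meet in 0. 4c->1: ok.
All examples now run through 5 states with every (state, symbol) defined. Accept strings end in {0,2,3}, Reject strings end in {1,4}; accept={0,2,3}.

states=5 start=0 accept={0,2,3} delta: 0a->1 0b->0 0c->1 1a->2 1b->3 1c->0 2a->0 2b->1 2c->4 3a->0 3b->0 3c->3 4a->1 4b->1 4c->1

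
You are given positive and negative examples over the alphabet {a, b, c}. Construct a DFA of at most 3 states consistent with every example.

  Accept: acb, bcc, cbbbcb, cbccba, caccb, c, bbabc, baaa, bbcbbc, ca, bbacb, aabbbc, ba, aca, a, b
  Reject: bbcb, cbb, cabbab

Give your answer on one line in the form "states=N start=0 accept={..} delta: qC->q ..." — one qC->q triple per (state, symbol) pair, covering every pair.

states=3 start=0 accept={0,1} delta: 0a->0 0b->1 0c->0 1a->0 1b->2 1c->0 2a->1 2b->0 2c->1

Grow the machine one transition at a time. Run the examples from 0; the earliest place one falls off (shortest prefix, ties alphabetical) gets sent to the lowest-numbered state that keeps every Accept/Reject pair distinguishable — a pair clashes when both reach the same state with identical unread suffix — and to a fresh state only if none does.
a: 0a undefined. 0a->0: ok.
b: 0b undefined. 0b->0: no, acb/bbcb meet in 0 with "cb" left. Open state 1: 0b->1.
c: 0c undefined. 0c->0: ok.
ba: 1a undefined. 1a->0: ok.
bb: 1b undefined. 1b->0: no, acb/bbcb meet in 1. 1b->1: no, acb/cbb meet in 1. Open state 2: 1b->2.
bc: 1c undefined. 1c->0: ok.
bba: 2a undefined. 2a->0: no, acb/cabbab meet in 1. 2a->1: ok.
bbc: 2c undefined. 2c->0: no, acb/bbcb meet in 1. 2c->1: ok.
cbbb: 2b undefined. 2b->0: ok.
All examples now run through 3 states with every (state, symbol) defined. Accept strings end in {0,1}, Reject strings end in {2}; accept={0,1}.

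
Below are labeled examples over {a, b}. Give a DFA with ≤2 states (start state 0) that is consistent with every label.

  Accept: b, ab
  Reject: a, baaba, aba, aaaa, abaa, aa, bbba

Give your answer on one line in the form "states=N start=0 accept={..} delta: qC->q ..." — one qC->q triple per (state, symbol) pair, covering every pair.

Grow the machine one transition at a time. Run the examples from 0; the earliest place one falls off (shortest prefix, ties alphabetical) gets sent to the lowest-numbered state that keeps every Accept/Reject pair distinguishable — a pair clashes when both reach the same state with identical unread suffix — and to a fresh state only if none does.
a: 0a undefined. 0a->0: ok.
b: 0b undefined. 0b->0: no, b/a meet in 0. Open state 1: 0b->1.
ba: 1a undefined. 1a->0: ok.
bb: 1b undefined. 1b->0: ok.
All examples now run through 2 states with every (state, symbol) defined. Accept strings end in {1}, Reject strings end in {0}; accept={1}.

states=2 start=0 accept={1} delta: 0a->0 0b->1 1a->0 1b->0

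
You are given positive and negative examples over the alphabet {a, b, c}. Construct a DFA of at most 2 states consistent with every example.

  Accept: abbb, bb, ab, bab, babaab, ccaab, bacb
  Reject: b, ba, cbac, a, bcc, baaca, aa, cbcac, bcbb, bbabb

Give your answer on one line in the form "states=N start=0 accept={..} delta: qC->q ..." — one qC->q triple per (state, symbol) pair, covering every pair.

states=2 start=0 accept={0} delta: 0a->1 0b->1 0c->0 1a->1 1b->0 1c->1

State merging on the prefix tree: take the shortest (then alphabetical) example prefix whose next move is undefined and point that move at state 0, else 1, else 2, ...; a target is out if some Accept/Reject pair would then sit in one state with the same input left (inseparable). If every existing state is out, open a new one.
a: 0a undefined. 0a->0: no, ab/b meet in 0 with "b" left. Open state 1: 0a->1.
b: 0b undefined. 0b->0: no, bb/b meet in 0. 0b->1: ok.
c: 0c undefined. 0c->0: ok.
aa: 1a undefined. 1a->0: no, bab/b meet in 1. 1a->1: ok.
ab: 1b undefined. 1b->0: ok.
bc: 1c undefined. 1c->0: no, abbb/cbac meet in 0. 1c->1: ok.
All examples now run through 2 states with every (state, symbol) defined. Accept strings end in {0}, Reject strings end in {1}; accept={0}.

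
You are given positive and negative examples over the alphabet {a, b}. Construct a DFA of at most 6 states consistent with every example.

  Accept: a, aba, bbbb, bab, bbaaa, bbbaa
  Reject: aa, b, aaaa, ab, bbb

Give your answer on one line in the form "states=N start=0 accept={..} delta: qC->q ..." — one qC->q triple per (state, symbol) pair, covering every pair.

states=5 start=0 accept={1,3} delta: 0a->1 0b->2 1a->0 1b->0 2a->2 2b->3 3a->1 3b->4 4a->0 4b->1

State merging on the prefix tree: take the shortest (then alphabetical) example prefix whose next move is undefined and point that move at state 0, else 1, else 2, ...; a target is out if some Accept/Reject pair would then sit in one state with the same input left (inseparable). If every existing state is out, open a new one.
a: 0a undefined. 0a->0: no, a/aa meet in 0. Open state 1: 0a->1.
b: 0b undefined. 0b->0: no, bbbb/b meet in 0. 0b->1: no, a/b meet in 1. Open state 2: 0b->2.
aa: 1a undefined. 1a->0: ok.
ab: 1b undefined. 1b->0: ok.
ba: 2a undefined. 2a->0: no, bab/b meet in 2. 2a->1: no, bab/aa meet in 0. 2a->2: ok.
bb: 2b undefined. 2b->0: no, bbbb/aa meet in 0. 2b->1: no, bbbb/b meet in 2. 2b->2: no, bbbb/b meet in 2. Open state 3: 2b->3.
bba: 3a undefined. 3a->0: no, bbaaa/aa meet in 0. 3a->1: ok.
bbb: 3b undefined. 3b->0: no, bbbb/b meet in 2. 3b->1: no, a/bbb meet in 1. 3b->2: no, bbbaa/b meet in 2. 3b->3: no, bbbb/bbb meet in 3. Open state 4: 3b->4.
bbba: 4a undefined. 4a->0: ok.
bbbb: 4b undefined. 4b->0: no, bbbb/aa meet in 0. 4b->1: ok.
All examples now run through 5 states with every (state, symbol) defined. Accept strings end in {1,3}, Reject strings end in {0,2,4}; accept={1,3}.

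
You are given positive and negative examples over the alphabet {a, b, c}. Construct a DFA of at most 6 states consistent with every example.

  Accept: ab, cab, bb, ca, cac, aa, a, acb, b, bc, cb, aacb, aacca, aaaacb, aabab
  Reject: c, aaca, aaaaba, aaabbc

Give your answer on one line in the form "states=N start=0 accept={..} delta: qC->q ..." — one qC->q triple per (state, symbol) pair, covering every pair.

Grow the machine one transition at a time. Run the examples from 0; the earliest place one falls off (shortest prefix, ties alphabetical) gets sent to the lowest-numbered state that keeps every Accept/Reject pair distinguishable — a pair clashes when both reach the same state with identical unread suffix — and to a fresh state only if none does.
a: 0a undefined. 0a->0: no, ca/aaca meet in 0 with "ca" left. Open state 1: 0a->1.
b: 0b undefined. 0b->0: no, bc/c meet in 0 with "c" left. 0b->1: ok.
c: 0c undefined. 0c->0: ok.
aa: 1a undefined. 1a->0: no, ca/aaca meet in 1. 1a->1: ok.
ab: 1b undefined. 1b->0: no, ab/c meet in 0. 1b->1: no, ab/aaaaba meet in 1. Open state 2: 1b->2.
ac: 1c undefined. 1c->0: no, ca/aaca meet in 1. 1c->1: no, ca/aaca meet in 1. 1c->2: ok.
acb: 2b undefined. 2b->0: no, acb/c meet in 0. 2b->1: no, ab/aaabbc meet in 2. 2b->2: ok.
aaba: 2a undefined. 2a->0: ok.
aacc: 2c undefined. 2c->0: ok.
All examples now run through 3 states with every (state, symbol) defined. Accept strings end in {1,2}, Reject strings end in {0}; accept={1,2}.

states=3 start=0 accept={1,2} delta: 0a->1 0b->1 0c->0 1a->1 1b->2 1c->2 2a->0 2b->2 2c->0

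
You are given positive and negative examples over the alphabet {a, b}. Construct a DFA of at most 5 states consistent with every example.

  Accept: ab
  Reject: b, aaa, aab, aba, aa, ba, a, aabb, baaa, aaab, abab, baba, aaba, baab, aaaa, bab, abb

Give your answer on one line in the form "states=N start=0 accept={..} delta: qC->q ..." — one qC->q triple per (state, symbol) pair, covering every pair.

State merging on the prefix tree: take the shortest (then alphabetical) example prefix whose next move is undefined and point that move at state 0, else 1, else 2, ...; a target is out if some Accept/Reject pair would then sit in one state with the same input left (inseparable). If every existing state is out, open a new one.
a: 0a undefined. 0a->0: no, ab/b meet in 0 with "b" left. Open state 1: 0a->1.
b: 0b undefined. 0b->0: no, ab/bab meet in 1 with "b" left. 0b->1: ok.
aa: 1a undefined. 1a->0: no, ab/aabb meet in 1 with "b" left. 1a->1: no, ab/aab meet in 1 with "b" left. Open state 2: 1a->2.
ab: 1b undefined. 1b->0: no, ab/abab meet in 0. 1b->1: no, ab/b meet in 1. 1b->2: no, ab/aa meet in 2. Open state 3: 1b->3.
aaa: 2a undefined. 2a->0: ok.
aab: 2b undefined. 2b->0: ok.
aba: 3a undefined. 3a->0: ok.
abb: 3b undefined. 3b->0: ok.
All examples now run through 4 states with every (state, symbol) defined. Accept strings end in {3}, Reject strings end in {0,1,2}; accept={3}.

states=4 start=0 accept={3} delta: 0a->1 0b->1 1a->2 1b->3 2a->0 2b->0 3a->0 3b->0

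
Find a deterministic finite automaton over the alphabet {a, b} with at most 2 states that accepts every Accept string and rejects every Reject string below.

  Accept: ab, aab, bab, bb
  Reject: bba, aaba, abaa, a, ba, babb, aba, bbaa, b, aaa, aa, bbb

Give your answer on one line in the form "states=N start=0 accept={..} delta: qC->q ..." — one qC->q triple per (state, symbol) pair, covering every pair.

Grow the machine one transition at a time. Run the examples from 0; the earliest place one falls off (shortest prefix, ties alphabetical) gets sent to the lowest-numbered state that keeps every Accept/Reject pair distinguishable — a pair clashes when both reach the same state with identical unread suffix — and to a fresh state only if none does.
a: 0a undefined. 0a->0: no, ab/b meet in 0 with "b" left. Open state 1: 0a->1.
b: 0b undefined. 0b->0: no, bb/b meet in 0. 0b->1: ok.
aa: 1a undefined. 1a->0: no, ab/babb meet in 1 with "b" left. 1a->1: ok.
ab: 1b undefined. 1b->0: ok.
All examples now run through 2 states with every (state, symbol) defined. Accept strings end in {0}, Reject strings end in {1}; accept={0}.

states=2 start=0 accept={0} delta: 0a->1 0b->1 1a->1 1b->0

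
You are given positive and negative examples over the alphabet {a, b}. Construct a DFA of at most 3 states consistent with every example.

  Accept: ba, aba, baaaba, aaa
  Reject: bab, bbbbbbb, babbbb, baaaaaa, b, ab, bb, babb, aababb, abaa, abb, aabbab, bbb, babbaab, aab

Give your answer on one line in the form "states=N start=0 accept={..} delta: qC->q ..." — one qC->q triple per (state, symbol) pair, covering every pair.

states=3 start=0 accept={0,2} delta: 0a->0 0b->1 1a->2 1b->1 2a->1 2b->1

State merging on the prefix tree: take the shortest (then alphabetical) example prefix whose next move is undefined and point that move at state 0, else 1, else 2, ...; a target is out if some Accept/Reject pair would then sit in one state with the same input left (inseparable). If every existing state is out, open a new one.
a: 0a undefined. 0a->0: ok.
b: 0b undefined. 0b->0: no, ba/bab meet in 0. Open state 1: 0b->1.
ba: 1a undefined. 1a->0: no, ba/baaaaaa meet in 0. 1a->1: no, ba/baaaaaa meet in 1. Open state 2: 1a->2.
bb: 1b undefined. 1b->0: no, aaa/bb meet in 0. 1b->1: ok.
baa: 2a undefined. 2a->0: no, aaa/baaaaaa meet in 0. 2a->1: ok.
bab: 2b undefined. 2b->0: no, baaaba/bab meet in 0. 2b->1: ok.
All examples now run through 3 states with every (state, symbol) defined. Accept strings end in {0,2}, Reject strings end in {1}; accept={0,2}.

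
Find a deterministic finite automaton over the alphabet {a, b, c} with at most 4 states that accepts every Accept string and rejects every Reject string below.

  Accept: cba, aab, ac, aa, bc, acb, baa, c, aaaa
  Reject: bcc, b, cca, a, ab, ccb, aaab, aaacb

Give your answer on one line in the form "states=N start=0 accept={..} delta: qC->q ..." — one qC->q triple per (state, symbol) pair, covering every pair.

Grow the machine one transition at a time. Run the examples from 0; the earliest place one falls off (shortest prefix, ties alphabetical) gets sent to the lowest-numbered state that keeps every Accept/Reject pair distinguishable — a pair clashes when both reach the same state with identical unread suffix — and to a fresh state only if none does.
a: 0a undefined. 0a->0: no, aab/b meet in 0 with "b" left. Open state 1: 0a->1.
b: 0b undefined. 0b->0: ok.
c: 0c undefined. 0c->0: no, cba/cca meet in 1. 0c->1: no, ac/bcc meet in 1 with "c" left. Open state 2: 0c->2.
aa: 1a undefined. 1a->0: no, aab/b meet in 0. 1a->1: no, aab/ab meet in 1 with "b" left. 1a->2: ok.
ab: 1b undefined. 1b->0: ok.
ac: 1c undefined. 1c->0: no, ac/b meet in 0. 1c->1: no, ac/a meet in 1. 1c->2: ok.
cb: 2b undefined. 2b->0: no, cba/a meet in 1. 2b->1: no, aab/a meet in 1. 2b->2: ok.
cc: 2c undefined. 2c->0: ok.
aaa: 2a undefined. 2a->0: no, cba/bcc meet in 0. 2a->1: no, cba/cca meet in 1. 2a->2: no, cba/aaab meet in 2. Open state 3: 2a->3.
aaaa: 3a undefined. 3a->0: no, aaaa/bcc meet in 0. 3a->1: no, aaaa/cca meet in 1. 3a->2: ok.
aaab: 3b undefined. 3b->0: ok.
aaac: 3c undefined. 3c->0: ok.
All examples now run through 4 states with every (state, symbol) defined. Accept strings end in {2,3}, Reject strings end in {0,1}; accept={2,3}.

states=4 start=0 accept={2,3} delta: 0a->1 0b->0 0c->2 1a->2 1b->0 1c->2 2a->3 2b->2 2c->0 3a->2 3b->0 3c->0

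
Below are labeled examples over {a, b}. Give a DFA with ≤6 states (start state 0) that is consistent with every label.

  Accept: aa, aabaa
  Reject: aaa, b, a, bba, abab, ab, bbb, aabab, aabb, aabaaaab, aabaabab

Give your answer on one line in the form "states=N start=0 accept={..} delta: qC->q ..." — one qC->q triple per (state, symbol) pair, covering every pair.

Fold the examples into a partial DFA from state 0: repeatedly fix the first undefined (state, symbol) met by the shortest-then-alphabetical prefix, trying targets in increasing order and rejecting any under which an Accept and a Reject string meet in one state with the same remainder; add a state when all current targets are rejected. Accepting states are where Accept strings end.
a: 0a undefined. 0a->0: no, aa/aaa meet in 0. Open state 1: 0a->1.
b: 0b undefined. 0b->0: ok.
aa: 1a undefined. 1a->0: no, aa/b meet in 0. 1a->1: no, aa/aaa meet in 1. Open state 2: 1a->2.
ab: 1b undefined. 1b->0: ok.
aaa: 2a undefined. 2a->0: ok.
aab: 2b undefined. 2b->0: ok.
All examples now run through 3 states with every (state, symbol) defined. Accept strings end in {2}, Reject strings end in {0,1}; accept={2}.

states=3 start=0 accept={2} delta: 0a->1 0b->0 1a->2 1b->0 2a->0 2b->0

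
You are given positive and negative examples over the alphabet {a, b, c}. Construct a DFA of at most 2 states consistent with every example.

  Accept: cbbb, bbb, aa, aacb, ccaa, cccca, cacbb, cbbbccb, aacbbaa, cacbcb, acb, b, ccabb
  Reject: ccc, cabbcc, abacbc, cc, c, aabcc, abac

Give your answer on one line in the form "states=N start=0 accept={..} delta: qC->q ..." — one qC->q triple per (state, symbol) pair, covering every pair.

states=2 start=0 accept={0} delta: 0a->0 0b->0 0c->1 1a->0 1b->0 1c->1

State merging on the prefix tree: take the shortest (then alphabetical) example prefix whose next move is undefined and point that move at state 0, else 1, else 2, ...; a target is out if some Accept/Reject pair would then sit in one state with the same input left (inseparable). If every existing state is out, open a new one.
a: 0a undefined. 0a->0: ok.
b: 0b undefined. 0b->0: ok.
c: 0c undefined. 0c->0: no, cbbb/ccc meet in 0. Open state 1: 0c->1.
ca: 1a undefined. 1a->0: ok.
cb: 1b undefined. 1b->0: ok.
cc: 1c undefined. 1c->0: no, cbbb/cabbcc meet in 0. 1c->1: ok.
All examples now run through 2 states with every (state, symbol) defined. Accept strings end in {0}, Reject strings end in {1}; accept={0}.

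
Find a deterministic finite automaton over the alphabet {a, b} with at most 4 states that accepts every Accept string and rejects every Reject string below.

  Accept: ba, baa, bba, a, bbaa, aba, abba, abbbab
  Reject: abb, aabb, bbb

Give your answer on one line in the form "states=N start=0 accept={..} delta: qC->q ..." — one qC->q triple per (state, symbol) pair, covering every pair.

State merging on the prefix tree: take the shortest (then alphabetical) example prefix whose next move is undefined and point that move at state 0, else 1, else 2, ...; a target is out if some Accept/Reject pair would then sit in one state with the same input left (inseparable). If every existing state is out, open a new one.
a: 0a undefined. 0a->0: ok.
b: 0b undefined. 0b->0: no, ba/abb meet in 0. Open state 1: 0b->1.
ba: 1a undefined. 1a->0: ok.
bb: 1b undefined. 1b->0: no, ba/abb meet in 0. 1b->1: no, abbbab/abb meet in 1. Open state 2: 1b->2.
bba: 2a undefined. 2a->0: ok.
bbb: 2b undefined. 2b->0: no, ba/bbb meet in 0. 2b->1: no, abbbab/bbb meet in 1. 2b->2: ok.
All examples now run through 3 states with every (state, symbol) defined. Accept strings end in {0,1}, Reject strings end in {2}; accept={0,1}.

states=3 start=0 accept={0,1} delta: 0a->0 0b->1 1a->0 1b->2 2a->0 2b->2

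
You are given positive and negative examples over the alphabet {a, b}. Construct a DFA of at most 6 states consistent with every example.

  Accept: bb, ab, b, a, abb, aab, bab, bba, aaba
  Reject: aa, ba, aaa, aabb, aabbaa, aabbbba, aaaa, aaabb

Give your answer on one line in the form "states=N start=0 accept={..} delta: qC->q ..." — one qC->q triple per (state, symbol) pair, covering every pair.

Fold the examples into a partial DFA from state 0: repeatedly fix the first undefined (state, symbol) met by the shortest-then-alphabetical prefix, trying targets in increasing order and rejecting any under which an Accept and a Reject string meet in one state with the same remainder; add a state when all current targets are rejected. Accepting states are where Accept strings end.
a: 0a undefined. 0a->0: no, bb/aabb meet in 0 with "bb" left. Open state 1: 0a->1.
b: 0b undefined. 0b->0: no, a/ba meet in 1. 0b->1: ok.
aa: 1a undefined. 1a->0: no, bb/aabb meet in 1 with "b" left. 1a->1: no, b/aa meet in 1. Open state 2: 1a->2.
ab: 1b undefined. 1b->0: ok.
aaa: 2a undefined. 2a->0: no, bb/aaa meet in 0. 2a->1: no, b/aaa meet in 1. 2a->2: ok.
aab: 2b undefined. 2b->0: no, b/aabb meet in 1. 2b->1: no, bb/aabb meet in 0. 2b->2: no, aab/aa meet in 2. Open state 3: 2b->3.
aaba: 3a undefined. 3a->0: ok.
aabb: 3b undefined. 3b->0: no, bb/aabb meet in 0. 3b->1: no, b/aabb meet in 1. 3b->2: ok.
All examples now run through 4 states with every (state, symbol) defined. Accept strings end in {0,1,3}, Reject strings end in {2}; accept={0,1,3}.

states=4 start=0 accept={0,1,3} delta: 0a->1 0b->1 1a->2 1b->0 2a->2 2b->3 3a->0 3b->2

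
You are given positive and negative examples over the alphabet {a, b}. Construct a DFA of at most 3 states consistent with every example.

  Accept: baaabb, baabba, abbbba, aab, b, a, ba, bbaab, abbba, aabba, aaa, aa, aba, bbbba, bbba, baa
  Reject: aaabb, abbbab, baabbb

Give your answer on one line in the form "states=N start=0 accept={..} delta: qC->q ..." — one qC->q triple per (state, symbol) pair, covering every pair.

State merging on the prefix tree: take the shortest (then alphabetical) example prefix whose next move is undefined and point that move at state 0, else 1, else 2, ...; a target is out if some Accept/Reject pair would then sit in one state with the same input left (inseparable). If every existing state is out, open a new one.
a: 0a undefined. 0a->0: ok.
b: 0b undefined. 0b->0: no, baaabb/aaabb meet in 0. Open state 1: 0b->1.
ba: 1a undefined. 1a->0: no, baaabb/aaabb meet in 1 with "b" left. 1a->1: ok.
bb: 1b undefined. 1b->0: no, abbbba/aaabb meet in 0. 1b->1: no, baaabb/aaabb meet in 1. Open state 2: 1b->2.
bba: 2a undefined. 2a->0: ok.
bbb: 2b undefined. 2b->0: no, abbbba/abbbab meet in 1. 2b->1: ok.
All examples now run through 3 states with every (state, symbol) defined. Accept strings end in {0,1}, Reject strings end in {2}; accept={0,1}.

states=3 start=0 accept={0,1} delta: 0a->0 0b->1 1a->1 1b->2 2a->0 2b->1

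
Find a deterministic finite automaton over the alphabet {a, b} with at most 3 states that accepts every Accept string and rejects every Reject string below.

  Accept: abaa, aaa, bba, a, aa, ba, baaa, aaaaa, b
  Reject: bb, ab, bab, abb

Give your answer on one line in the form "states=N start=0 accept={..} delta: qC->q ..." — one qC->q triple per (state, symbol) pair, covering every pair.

Grow the machine one transition at a time. Run the examples from 0; the earliest place one falls off (shortest prefix, ties alphabetical) gets sent to the lowest-numbered state that keeps every Accept/Reject pair distinguishable — a pair clashes when both reach the same state with identical unread suffix — and to a fresh state only if none does.
a: 0a undefined. 0a->0: no, b/ab meet in 0 with "b" left. Open state 1: 0a->1.
b: 0b undefined. 0b->0: no, b/bb meet in 0. 0b->1: ok.
aa: 1a undefined. 1a->0: no, aaa/bab meet in 1. 1a->1: ok.
ab: 1b undefined. 1b->0: no, abaa/abb meet in 1. 1b->1: no, abaa/bb meet in 1. Open state 2: 1b->2.
aba: 2a undefined. 2a->0: ok.
abb: 2b undefined. 2b->0: no, bba/abb meet in 0. 2b->1: no, abaa/abb meet in 1. 2b->2: ok.
All examples now run through 3 states with every (state, symbol) defined. Accept strings end in {0,1}, Reject strings end in {2}; accept={0,1}.

states=3 start=0 accept={0,1} delta: 0a->1 0b->1 1a->1 1b->2 2a->0 2b->2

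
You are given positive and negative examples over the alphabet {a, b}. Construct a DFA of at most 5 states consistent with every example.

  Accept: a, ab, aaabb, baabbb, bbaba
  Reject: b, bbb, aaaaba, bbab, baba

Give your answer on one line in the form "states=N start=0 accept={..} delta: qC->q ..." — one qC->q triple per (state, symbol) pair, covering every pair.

states=4 start=0 accept={1} delta: 0a->1 0b->2 1a->0 1b->1 2a->0 2b->3 3a->3 3b->0

State merging on the prefix tree: take the shortest (then alphabetical) example prefix whose next move is undefined and point that move at state 0, else 1, else 2, ...; a target is out if some Accept/Reject pair would then sit in one state with the same input left (inseparable). If every existing state is out, open a new one.
a: 0a undefined. 0a->0: no, ab/b meet in 0 with "b" left. Open state 1: 0a->1.
b: 0b undefined. 0b->0: no, ab/bbab meet in 1 with "b" left. 0b->1: no, a/b meet in 1. Open state 2: 0b->2.
aa: 1a undefined. 1a->0: ok.
ab: 1b undefined. 1b->0: no, aaabb/b meet in 2. 1b->1: ok.
ba: 2a undefined. 2a->0: ok.
bb: 2b undefined. 2b->0: no, a/bbab meet in 1. 2b->1: no, a/bbb meet in 1. 2b->2: no, bbaba/aaaaba meet in 0. Open state 3: 2b->3.
bba: 3a undefined. 3a->0: no, bbaba/aaaaba meet in 0. 3a->1: no, a/bbab meet in 1. 3a->2: no, bbaba/b meet in 2. 3a->3: ok.
bbb: 3b undefined. 3b->0: ok.
All examples now run through 4 states with every (state, symbol) defined. Accept strings end in {1}, Reject strings end in {0,2}; accept={1}.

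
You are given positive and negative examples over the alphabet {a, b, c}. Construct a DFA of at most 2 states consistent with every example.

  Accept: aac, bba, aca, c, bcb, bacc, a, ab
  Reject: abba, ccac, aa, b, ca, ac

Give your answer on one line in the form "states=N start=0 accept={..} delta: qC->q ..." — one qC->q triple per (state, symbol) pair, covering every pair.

states=2 start=0 accept={1} delta: 0a->1 0b->0 0c->1 1a->0 1b->1 1c->0

Fold the examples into a partial DFA from state 0: repeatedly fix the first undefined (state, symbol) met by the shortest-then-alphabetical prefix, trying targets in increasing order and rejecting any under which an Accept and a Reject string meet in one state with the same remainder; add a state when all current targets are rejected. Accepting states are where Accept strings end.
a: 0a undefined. 0a->0: no, aac/ac meet in 0 with "c" left. Open state 1: 0a->1.
b: 0b undefined. 0b->0: ok.
c: 0c undefined. 0c->0: no, bba/ca meet in 1. 0c->1: ok.
aa: 1a undefined. 1a->0: ok.
ab: 1b undefined. 1b->0: no, aac/abba meet in 1. 1b->1: ok.
ac: 1c undefined. 1c->0: ok.
All examples now run through 2 states with every (state, symbol) defined. Accept strings end in {1}, Reject strings end in {0}; accept={1}.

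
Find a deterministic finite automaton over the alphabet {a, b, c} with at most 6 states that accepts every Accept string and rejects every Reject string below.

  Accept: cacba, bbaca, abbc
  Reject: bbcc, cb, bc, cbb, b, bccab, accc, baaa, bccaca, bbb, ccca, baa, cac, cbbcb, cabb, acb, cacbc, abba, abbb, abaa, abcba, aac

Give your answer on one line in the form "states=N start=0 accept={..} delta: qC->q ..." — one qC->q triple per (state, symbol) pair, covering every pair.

states=4 start=0 accept={2} delta: 0a->0 0b->1 0c->0 1a->2 1b->3 1c->1 2a->0 2b->0 2c->0 3a->1 3b->0 3c->2

Fold the examples into a partial DFA from state 0: repeatedly fix the first undefined (state, symbol) met by the shortest-then-alphabetical prefix, trying targets in increasing order and rejecting any under which an Accept and a Reject string meet in one state with the same remainder; add a state when all current targets are rejected. Accepting states are where Accept strings end.
a: 0a undefined. 0a->0: ok.
b: 0b undefined. 0b->0: no, abbc/bc meet in 0 with "c" left. Open state 1: 0b->1.
c: 0c undefined. 0c->0: ok.
ba: 1a undefined. 1a->0: no, cacba/accc meet in 0. 1a->1: no, cacba/cb meet in 1. Open state 2: 1a->2.
bb: 1b undefined. 1b->0: no, bbaca/bbcc meet in 0. 1b->1: no, cacba/abba meet in 2. 1b->2: no, cacba/cbb meet in 2. Open state 3: 1b->3.
bc: 1c undefined. 1c->0: no, cacba/abcba meet in 2. 1c->1: ok.
baa: 2a undefined. 2a->0: ok.
bba: 3a undefined. 3a->0: no, bbaca/accc meet in 0. 3a->1: ok.
bbb: 3b undefined. 3b->0: ok.
bbc: 3c undefined. 3c->0: no, abbc/bbcc meet in 0. 3c->1: no, abbc/bbcc meet in 1. 3c->2: ok.
bbcc: 2c undefined. 2c->0: ok.
bccab: 2b undefined. 2b->0: ok.
All examples now run through 4 states with every (state, symbol) defined. Accept strings end in {2}, Reject strings end in {0,1,3}; accept={2}.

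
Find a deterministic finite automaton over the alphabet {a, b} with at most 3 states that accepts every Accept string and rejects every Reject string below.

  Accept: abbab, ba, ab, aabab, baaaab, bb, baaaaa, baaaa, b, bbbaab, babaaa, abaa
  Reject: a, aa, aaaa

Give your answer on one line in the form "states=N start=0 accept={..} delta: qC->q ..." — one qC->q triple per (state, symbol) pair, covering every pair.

states=2 start=0 accept={1} delta: 0a->0 0b->1 1a->1 1b->1

Grow the machine one transition at a time. Run the examples from 0; the earliest place one falls off (shortest prefix, ties alphabetical) gets sent to the lowest-numbered state that keeps every Accept/Reject pair distinguishable — a pair clashes when both reach the same state with identical unread suffix — and to a fresh state only if none does.
a: 0a undefined. 0a->0: ok.
b: 0b undefined. 0b->0: no, abbab/a meet in 0. Open state 1: 0b->1.
ba: 1a undefined. 1a->0: no, ba/a meet in 0. 1a->1: ok.
bb: 1b undefined. 1b->0: no, aabab/a meet in 0. 1b->1: ok.
All examples now run through 2 states with every (state, symbol) defined. Accept strings end in {1}, Reject strings end in {0}; accept={1}.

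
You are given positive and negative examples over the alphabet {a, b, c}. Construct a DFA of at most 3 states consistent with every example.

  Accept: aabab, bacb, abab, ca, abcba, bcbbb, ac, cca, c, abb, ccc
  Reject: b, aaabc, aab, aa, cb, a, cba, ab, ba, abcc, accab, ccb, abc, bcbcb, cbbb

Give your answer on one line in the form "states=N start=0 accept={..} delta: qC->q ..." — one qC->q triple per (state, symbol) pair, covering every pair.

states=3 start=0 accept={2} delta: 0a->0 0b->1 0c->2 1a->1 1b->2 1c->1 2a->2 2b->1 2c->2

Grow the machine one transition at a time. Run the examples from 0; the earliest place one falls off (shortest prefix, ties alphabetical) gets sent to the lowest-numbered state that keeps every Accept/Reject pair distinguishable — a pair clashes when both reach the same state with identical unread suffix — and to a fresh state only if none does.
a: 0a undefined. 0a->0: ok.
b: 0b undefined. 0b->0: no, aabab/b meet in 0. Open state 1: 0b->1.
c: 0c undefined. 0c->0: no, ca/aa meet in 0. 0c->1: no, ca/ba meet in 1 with "a" left. Open state 2: 0c->2.
ba: 1a undefined. 1a->0: no, aabab/b meet in 1. 1a->1: ok.
bc: 1c undefined. 1c->0: no, bacb/b meet in 1. 1c->1: ok.
ca: 2a undefined. 2a->0: no, ca/aa meet in 0. 2a->1: no, ca/b meet in 1. 2a->2: ok.
cb: 2b undefined. 2b->0: no, aabab/cbbb meet in 1 with "b" left. 2b->1: ok.
cc: 2c undefined. 2c->0: no, cca/aa meet in 0. 2c->1: no, aabab/accab meet in 1 with "b" left. 2c->2: ok.
abb: 1b undefined. 1b->0: no, aabab/aa meet in 0. 1b->1: no, aabab/b meet in 1. 1b->2: ok.
All examples now run through 3 states with every (state, symbol) defined. Accept strings end in {2}, Reject strings end in {0,1}; accept={2}.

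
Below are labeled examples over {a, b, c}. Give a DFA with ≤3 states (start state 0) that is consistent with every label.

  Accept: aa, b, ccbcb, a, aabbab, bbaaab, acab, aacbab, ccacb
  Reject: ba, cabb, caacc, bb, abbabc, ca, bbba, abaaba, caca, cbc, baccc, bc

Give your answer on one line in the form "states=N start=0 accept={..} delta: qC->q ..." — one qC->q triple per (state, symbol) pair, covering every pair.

states=3 start=0 accept={0,1} delta: 0a->0 0b->1 0c->1 1a->2 1b->2 1c->2 2a->2 2b->1 2c->2

State merging on the prefix tree: take the shortest (then alphabetical) example prefix whose next move is undefined and point that move at state 0, else 1, else 2, ...; a target is out if some Accept/Reject pair would then sit in one state with the same input left (inseparable). If every existing state is out, open a new one.
a: 0a undefined. 0a->0: ok.
b: 0b undefined. 0b->0: no, aa/ba meet in 0. Open state 1: 0b->1.
c: 0c undefined. 0c->0: no, aa/caacc meet in 0. 0c->1: ok.
ba: 1a undefined. 1a->0: no, aa/ba meet in 0. 1a->1: no, b/ba meet in 1. Open state 2: 1a->2.
bb: 1b undefined. 1b->0: no, aa/bb meet in 0. 1b->1: no, b/bb meet in 1. 1b->2: ok.
bc: 1c undefined. 1c->0: no, aa/bc meet in 0. 1c->1: no, b/bc meet in 1. 1c->2: ok.
bac: 2c undefined. 2c->0: no, aa/caca meet in 0. 2c->1: no, b/cbc meet in 1. 2c->2: ok.
bba: 2a undefined. 2a->0: no, aa/caca meet in 0. 2a->1: no, b/abaaba meet in 1. 2a->2: ok.
bbb: 2b undefined. 2b->0: no, aa/bbba meet in 0. 2b->1: ok.
All examples now run through 3 states with every (state, symbol) defined. Accept strings end in {0,1}, Reject strings end in {2}; accept={0,1}.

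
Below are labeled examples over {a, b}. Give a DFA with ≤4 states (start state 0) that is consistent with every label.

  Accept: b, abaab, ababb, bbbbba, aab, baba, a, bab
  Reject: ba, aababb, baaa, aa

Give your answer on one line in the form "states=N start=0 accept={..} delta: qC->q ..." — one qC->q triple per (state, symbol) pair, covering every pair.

Fold the examples into a partial DFA from state 0: repeatedly fix the first undefined (state, symbol) met by the shortest-then-alphabetical prefix, trying targets in increasing order and rejecting any under which an Accept and a Reject string meet in one state with the same remainder; add a state when all current targets are rejected. Accepting states are where Accept strings end.
a: 0a undefined. 0a->0: no, ababb/aababb meet in 0 with "babb" left. Open state 1: 0a->1.
b: 0b undefined. 0b->0: no, bbbbba/ba meet in 1. 0b->1: ok.
aa: 1a undefined. 1a->0: no, baba/ba meet in 0. 1a->1: no, b/ba meet in 1. Open state 2: 1a->2.
ab: 1b undefined. 1b->0: no, bbbbba/ba meet in 2. 1b->1: no, bbbbba/ba meet in 2. 1b->2: ok.
aab: 2b undefined. 2b->0: no, aab/aababb meet in 0. 2b->1: no, bbbbba/ba meet in 2. 2b->2: no, ababb/aababb meet in 2 with "abb" left. Open state 3: 2b->3.
aba: 2a undefined. 2a->0: no, b/baaa meet in 1. 2a->1: ok.
aaba: 3a undefined. 3a->0: ok.
bbbb: 3b undefined. 3b->0: no, bbbbba/ba meet in 2. 3b->1: ok.
All examples now run through 4 states with every (state, symbol) defined. Accept strings end in {0,1,3}, Reject strings end in {2}; accept={0,1,3}.

states=4 start=0 accept={0,1,3} delta: 0a->1 0b->1 1a->2 1b->2 2a->1 2b->3 3a->0 3b->1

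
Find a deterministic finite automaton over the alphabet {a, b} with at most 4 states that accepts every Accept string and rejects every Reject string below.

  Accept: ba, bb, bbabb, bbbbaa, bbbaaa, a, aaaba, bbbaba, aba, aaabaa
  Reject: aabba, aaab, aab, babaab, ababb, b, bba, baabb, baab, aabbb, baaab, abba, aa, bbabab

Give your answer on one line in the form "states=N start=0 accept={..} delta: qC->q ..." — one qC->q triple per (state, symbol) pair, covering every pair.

Fold the examples into a partial DFA from state 0: repeatedly fix the first undefined (state, symbol) met by the shortest-then-alphabetical prefix, trying targets in increasing order and rejecting any under which an Accept and a Reject string meet in one state with the same remainder; add a state when all current targets are rejected. Accepting states are where Accept strings end.
a: 0a undefined. 0a->0: no, a/aa meet in 0. Open state 1: 0a->1.
b: 0b undefined. 0b->0: no, ba/bba meet in 1. 0b->1: no, ba/aa meet in 1 with "a" left. Open state 2: 0b->2.
aa: 1a undefined. 1a->0: ok.
ab: 1b undefined. 1b->0: no, ba/abba meet in 2 with "a" left. 1b->1: no, bb/ababb meet in 2 with "b" left. 1b->2: ok.
ba: 2a undefined. 2a->0: no, ba/aa meet in 0. 2a->1: no, bb/ababb meet in 2 with "b" left. 2a->2: no, ba/aaab meet in 2. Open state 3: 2a->3.
bb: 2b undefined. 2b->0: no, bb/aa meet in 0. 2b->1: ok.
baa: 3a undefined. 3a->0: no, bb/baabb meet in 1. 3a->1: no, bb/baabb meet in 1. 3a->2: no, bb/baab meet in 1. 3a->3: ok.
bab: 3b undefined. 3b->0: ok.
All examples now run through 4 states with every (state, symbol) defined. Accept strings end in {1,3}, Reject strings end in {0,2}; accept={1,3}.

states=4 start=0 accept={1,3} delta: 0a->1 0b->2 1a->0 1b->2 2a->3 2b->1 3a->3 3b->0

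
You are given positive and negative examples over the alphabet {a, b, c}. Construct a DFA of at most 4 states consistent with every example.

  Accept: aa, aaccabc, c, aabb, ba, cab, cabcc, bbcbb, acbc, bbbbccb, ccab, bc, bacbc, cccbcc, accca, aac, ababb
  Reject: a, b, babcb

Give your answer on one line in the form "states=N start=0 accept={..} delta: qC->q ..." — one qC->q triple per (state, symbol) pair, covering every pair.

states=4 start=0 accept={0,2,3} delta: 0a->1 0b->1 0c->0 1a->0 1b->2 1c->2 2a->0 2b->1 2c->3 3a->0 3b->3 3c->3

State merging on the prefix tree: take the shortest (then alphabetical) example prefix whose next move is undefined and point that move at state 0, else 1, else 2, ...; a target is out if some Accept/Reject pair would then sit in one state with the same input left (inseparable). If every existing state is out, open a new one.
a: 0a undefined. 0a->0: no, aa/a meet in 0. Open state 1: 0a->1.
b: 0b undefined. 0b->0: no, ba/a meet in 1. 0b->1: ok.
c: 0c undefined. 0c->0: ok.
aa: 1a undefined. 1a->0: ok.
ab: 1b undefined. 1b->0: no, bbbbccb/a meet in 1. 1b->1: no, aabb/a meet in 1. Open state 2: 1b->2.
ac: 1c undefined. 1c->0: no, accca/a meet in 1. 1c->1: no, aabb/babcb meet in 2. 1c->2: ok.
aba: 2a undefined. 2a->0: ok.
acb: 2b undefined. 2b->0: no, aa/babcb meet in 0. 2b->1: ok.
acc: 2c undefined. 2c->0: no, bbbbccb/a meet in 1. 2c->1: no, aaccabc/a meet in 1. 2c->2: no, bbbbccb/a meet in 1. Open state 3: 2c->3.
accc: 3c undefined. 3c->0: no, bbbbccb/a meet in 1. 3c->1: no, cabcc/a meet in 1. 3c->2: no, bbbbccb/a meet in 1. 3c->3: ok.
bbcb: 3b undefined. 3b->0: no, bbcbb/a meet in 1. 3b->1: no, bbbbccb/a meet in 1. 3b->2: no, bbcbb/a meet in 1. 3b->3: ok.
accca: 3a undefined. 3a->0: ok.
All examples now run through 4 states with every (state, symbol) defined. Accept strings end in {0,2,3}, Reject strings end in {1}; accept={0,2,3}.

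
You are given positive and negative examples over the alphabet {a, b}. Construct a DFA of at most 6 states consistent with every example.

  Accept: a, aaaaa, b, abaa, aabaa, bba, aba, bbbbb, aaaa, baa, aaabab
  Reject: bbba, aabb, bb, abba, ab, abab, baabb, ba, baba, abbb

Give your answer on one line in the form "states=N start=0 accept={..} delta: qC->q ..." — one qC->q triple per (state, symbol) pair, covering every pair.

states=5 start=0 accept={0,1,3} delta: 0a->1 0b->1 1a->2 1b->2 2a->3 2b->1 3a->0 3b->4 4a->0 4b->2

Fold the examples into a partial DFA from state 0: repeatedly fix the first undefined (state, symbol) met by the shortest-then-alphabetical prefix, trying targets in increasing order and rejecting any under which an Accept and a Reject string meet in one state with the same remainder; add a state when all current targets are rejected. Accepting states are where Accept strings end.
a: 0a undefined. 0a->0: no, b/ab meet in 0 with "b" left. Open state 1: 0a->1.
b: 0b undefined. 0b->0: no, a/bbba meet in 1. 0b->1: ok.
aa: 1a undefined. 1a->0: no, aaaa/ba meet in 0. 1a->1: no, a/ba meet in 1. Open state 2: 1a->2.
ab: 1b undefined. 1b->0: no, abaa/bbba meet in 2. 1b->1: no, a/bb meet in 1. 1b->2: ok.
aaa: 2a undefined. 2a->0: no, a/abab meet in 1. 2a->1: no, abaa/bb meet in 2. 2a->2: no, aaaaa/bb meet in 2. Open state 3: 2a->3.
aab: 2b undefined. 2b->0: no, a/bbba meet in 1. 2b->1: ok.
aaaa: 3a undefined. 3a->0: ok.
aaab: 3b undefined. 3b->0: no, a/baabb meet in 1. 3b->1: no, a/abab meet in 1. 3b->2: no, a/baabb meet in 1. 3b->3: no, aabaa/abab meet in 3. Open state 4: 3b->4.
aaaba: 4a undefined. 4a->0: ok.
baabb: 4b undefined. 4b->0: no, abaa/baabb meet in 0. 4b->1: no, a/baabb meet in 1. 4b->2: ok.
All examples now run through 5 states with every (state, symbol) defined. Accept strings end in {0,1,3}, Reject strings end in {2,4}; accept={0,1,3}.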